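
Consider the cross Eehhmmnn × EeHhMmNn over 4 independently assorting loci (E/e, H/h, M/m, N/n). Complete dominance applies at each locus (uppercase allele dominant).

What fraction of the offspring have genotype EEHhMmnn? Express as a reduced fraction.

Eehhmmnn gametes: Ehmn×8, ehmn×8
EeHhMmNn gametes: EHMN×1, EHMn×1, EHmN×1, EHmn×1, EhMN×1, EhMn×1, EhmN×1, Ehmn×1, eHMN×1, eHMn×1, eHmN×1, eHmn×1, ehMN×1, ehMn×1, ehmN×1, ehmn×1
Eehhmmnn×EeHhMmNn grid (16·16=256): EEHhMmNn=8 EEHhMmnn=8 EEHhmmNn=8 EEHhmmnn=8 EEhhMmNn=8 EEhhMmnn=8 EEhhmmNn=8 EEhhmmnn=8 EeHhMmNn=16 EeHhMmnn=16 EeHhmmNn=16 EeHhmmnn=16 EehhMmNn=16 EehhMmnn=16 EehhmmNn=16 Eehhmmnn=16 eeHhMmNn=8 eeHhMmnn=8 eeHhmmNn=8 eeHhmmnn=8 eehhMmNn=8 eehhMmnn=8 eehhmmNn=8 eehhmmnn=8
EEHhMmnn hits 8/256; gcd=8; 8÷8/256÷8 = 1/32

P(EEHhMmnn) = 1/32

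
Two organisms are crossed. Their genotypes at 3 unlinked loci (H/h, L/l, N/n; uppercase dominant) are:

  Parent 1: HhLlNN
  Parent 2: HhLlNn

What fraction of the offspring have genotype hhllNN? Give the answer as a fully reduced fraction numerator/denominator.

P(hhllNN) = 1/32

HhLlNN gametes: HLN×2, HlN×2, hLN×2, hlN×2
HhLlNn gametes: HLN×1, HLn×1, HlN×1, Hln×1, hLN×1, hLn×1, hlN×1, hln×1
HhLlNN×HhLlNn grid (8·8=64): HHLLNN=2 HHLLNn=2 HHLlNN=4 HHLlNn=4 HHllNN=2 HHllNn=2 HhLLNN=4 HhLLNn=4 HhLlNN=8 HhLlNn=8 HhllNN=4 HhllNn=4 hhLLNN=2 hhLLNn=2 hhLlNN=4 hhLlNn=4 hhllNN=2 hhllNn=2
hhllNN hits 2/64; gcd=2; 2÷2/64÷2 = 1/32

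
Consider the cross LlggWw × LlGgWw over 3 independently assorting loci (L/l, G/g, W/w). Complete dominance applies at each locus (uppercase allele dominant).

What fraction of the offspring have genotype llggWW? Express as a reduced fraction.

LlggWw gametes: LgW×2, Lgw×2, lgW×2, lgw×2
LlGgWw gametes: LGW×1, LGw×1, LgW×1, Lgw×1, lGW×1, lGw×1, lgW×1, lgw×1
LlggWw×LlGgWw grid (8·8=64): LLGgWW=2 LLGgWw=4 LLGgww=2 LLggWW=2 LLggWw=4 LLggww=2 LlGgWW=4 LlGgWw=8 LlGgww=4 LlggWW=4 LlggWw=8 Llggww=4 llGgWW=2 llGgWw=4 llGgww=2 llggWW=2 llggWw=4 llggww=2
llggWW hits 2/64; gcd=2; 2÷2/64÷2 = 1/32

P(llggWW) = 1/32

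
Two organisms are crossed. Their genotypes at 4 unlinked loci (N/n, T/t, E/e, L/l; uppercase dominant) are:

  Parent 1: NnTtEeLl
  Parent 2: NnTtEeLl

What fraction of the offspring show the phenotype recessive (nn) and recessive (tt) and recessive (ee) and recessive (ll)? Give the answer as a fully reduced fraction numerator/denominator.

NnTtEeLl gametes: NTEL×1, NTEl×1, NTeL×1, NTel×1, NtEL×1, NtEl×1, NteL×1, Ntel×1, nTEL×1, nTEl×1, nTeL×1, nTel×1, ntEL×1, ntEl×1, nteL×1, ntel×1
NnTtEeLl gametes: NTEL×1, NTEl×1, NTeL×1, NTel×1, NtEL×1, NtEl×1, NteL×1, Ntel×1, nTEL×1, nTEl×1, nTeL×1, nTel×1, ntEL×1, ntEl×1, nteL×1, ntel×1
NnTtEeLl×NnTtEeLl grid (16·16=256): NNTTEELL=1 NNTTEELl=2 NNTTEEll=1 NNTTEeLL=2 NNTTEeLl=4 NNTTEell=2 NNTTeeLL=1 NNTTeeLl=2 NNTTeell=1 NNTtEELL=2 NNTtEELl=4 NNTtEEll=2 NNTtEeLL=4 NNTtEeLl=8 NNTtEell=4 NNTteeLL=2 NNTteeLl=4 NNTteell=2 NNttEELL=1 NNttEELl=2 NNttEEll=1 NNttEeLL=2 NNttEeLl=4 NNttEell=2 NNtteeLL=1 NNtteeLl=2 NNtteell=1 NnTTEELL=2 NnTTEELl=4 NnTTEEll=2 NnTTEeLL=4 NnTTEeLl=8 NnTTEell=4 NnTTeeLL=2 NnTTeeLl=4 NnTTeell=2 NnTtEELL=4 NnTtEELl=8 NnTtEEll=4 NnTtEeLL=8 NnTtEeLl=16 NnTtEell=8 NnTteeLL=4 NnTteeLl=8 NnTteell=4 NnttEELL=2 NnttEELl=4 NnttEEll=2 NnttEeLL=4 NnttEeLl=8 NnttEell=4 NntteeLL=2 NntteeLl=4 Nntteell=2 nnTTEELL=1 nnTTEELl=2 nnTTEEll=1 nnTTEeLL=2 nnTTEeLl=4 nnTTEell=2 nnTTeeLL=1 nnTTeeLl=2 nnTTeell=1 nnTtEELL=2 nnTtEELl=4 nnTtEEll=2 nnTtEeLL=4 nnTtEeLl=8 nnTtEell=4 nnTteeLL=2 nnTteeLl=4 nnTteell=2 nnttEELL=1 nnttEELl=2 nnttEEll=1 nnttEeLL=2 nnttEeLl=4 nnttEell=2 nntteeLL=1 nntteeLl=2 nntteell=1
nn tt ee ll hits 1/256; gcd=1; 1÷1/256÷1 = 1/256

P(nn tt ee ll) = 1/256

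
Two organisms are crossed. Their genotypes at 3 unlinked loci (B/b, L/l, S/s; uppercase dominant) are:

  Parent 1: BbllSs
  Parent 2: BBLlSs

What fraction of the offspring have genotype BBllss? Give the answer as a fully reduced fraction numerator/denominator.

BbllSs gametes: BlS×2, Bls×2, blS×2, bls×2
BBLlSs gametes: BLS×2, BLs×2, BlS×2, Bls×2
BbllSs×BBLlSs grid (8·8=64): BBLlSS=4 BBLlSs=8 BBLlss=4 BBllSS=4 BBllSs=8 BBllss=4 BbLlSS=4 BbLlSs=8 BbLlss=4 BbllSS=4 BbllSs=8 Bbllss=4
BBllss hits 4/64; gcd=4; 4÷4/64÷4 = 1/16

P(BBllss) = 1/16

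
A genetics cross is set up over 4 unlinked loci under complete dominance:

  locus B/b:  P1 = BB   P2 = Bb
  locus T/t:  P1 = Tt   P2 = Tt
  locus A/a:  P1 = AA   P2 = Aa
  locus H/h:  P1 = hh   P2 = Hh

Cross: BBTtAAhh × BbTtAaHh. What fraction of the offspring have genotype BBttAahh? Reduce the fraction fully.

BBTtAAhh gametes: BTAh×8, BtAh×8
BbTtAaHh gametes: BTAH×1, BTAh×1, BTaH×1, BTah×1, BtAH×1, BtAh×1, BtaH×1, Btah×1, bTAH×1, bTAh×1, bTaH×1, bTah×1, btAH×1, btAh×1, btaH×1, btah×1
BBTtAAhh×BbTtAaHh grid (16·16=256): BBTTAAHh=8 BBTTAAhh=8 BBTTAaHh=8 BBTTAahh=8 BBTtAAHh=16 BBTtAAhh=16 BBTtAaHh=16 BBTtAahh=16 BBttAAHh=8 BBttAAhh=8 BBttAaHh=8 BBttAahh=8 BbTTAAHh=8 BbTTAAhh=8 BbTTAaHh=8 BbTTAahh=8 BbTtAAHh=16 BbTtAAhh=16 BbTtAaHh=16 BbTtAahh=16 BbttAAHh=8 BbttAAhh=8 BbttAaHh=8 BbttAahh=8
BBttAahh hits 8/256; gcd=8; 8÷8/256÷8 = 1/32

P(BBttAahh) = 1/32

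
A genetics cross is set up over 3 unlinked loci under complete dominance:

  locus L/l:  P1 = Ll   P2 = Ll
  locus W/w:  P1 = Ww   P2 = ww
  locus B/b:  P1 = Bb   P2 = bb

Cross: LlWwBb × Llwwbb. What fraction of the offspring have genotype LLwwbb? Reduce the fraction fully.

LlWwBb gametes: LWB×1, LWb×1, LwB×1, Lwb×1, lWB×1, lWb×1, lwB×1, lwb×1
Llwwbb gametes: Lwb×4, lwb×4
LlWwBb×Llwwbb grid (8·8=64): LLWwBb=4 LLWwbb=4 LLwwBb=4 LLwwbb=4 LlWwBb=8 LlWwbb=8 LlwwBb=8 Llwwbb=8 llWwBb=4 llWwbb=4 llwwBb=4 llwwbb=4
LLwwbb hits 4/64; gcd=4; 4÷4/64÷4 = 1/16

P(LLwwbb) = 1/16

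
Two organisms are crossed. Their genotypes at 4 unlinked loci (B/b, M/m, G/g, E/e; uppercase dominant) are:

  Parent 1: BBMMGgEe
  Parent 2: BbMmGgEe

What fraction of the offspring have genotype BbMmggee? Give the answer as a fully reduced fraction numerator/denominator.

P(BbMmggee) = 1/64

BBMMGgEe gametes: BMGE×4, BMGe×4, BMgE×4, BMge×4
BbMmGgEe gametes: BMGE×1, BMGe×1, BMgE×1, BMge×1, BmGE×1, BmGe×1, BmgE×1, Bmge×1, bMGE×1, bMGe×1, bMgE×1, bMge×1, bmGE×1, bmGe×1, bmgE×1, bmge×1
BBMMGgEe×BbMmGgEe grid (16·16=256): BBMMGGEE=4 BBMMGGEe=8 BBMMGGee=4 BBMMGgEE=8 BBMMGgEe=16 BBMMGgee=8 BBMMggEE=4 BBMMggEe=8 BBMMggee=4 BBMmGGEE=4 BBMmGGEe=8 BBMmGGee=4 BBMmGgEE=8 BBMmGgEe=16 BBMmGgee=8 BBMmggEE=4 BBMmggEe=8 BBMmggee=4 BbMMGGEE=4 BbMMGGEe=8 BbMMGGee=4 BbMMGgEE=8 BbMMGgEe=16 BbMMGgee=8 BbMMggEE=4 BbMMggEe=8 BbMMggee=4 BbMmGGEE=4 BbMmGGEe=8 BbMmGGee=4 BbMmGgEE=8 BbMmGgEe=16 BbMmGgee=8 BbMmggEE=4 BbMmggEe=8 BbMmggee=4
BbMmggee hits 4/256; gcd=4; 4÷4/256÷4 = 1/64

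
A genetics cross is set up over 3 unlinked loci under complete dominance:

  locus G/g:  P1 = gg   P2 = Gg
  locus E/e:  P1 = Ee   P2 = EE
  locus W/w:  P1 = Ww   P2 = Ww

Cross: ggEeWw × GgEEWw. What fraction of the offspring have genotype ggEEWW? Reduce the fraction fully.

P(ggEEWW) = 1/16

ggEeWw gametes: gEW×2, gEw×2, geW×2, gew×2
GgEEWw gametes: GEW×2, GEw×2, gEW×2, gEw×2
ggEeWw×GgEEWw grid (8·8=64): GgEEWW=4 GgEEWw=8 GgEEww=4 GgEeWW=4 GgEeWw=8 GgEeww=4 ggEEWW=4 ggEEWw=8 ggEEww=4 ggEeWW=4 ggEeWw=8 ggEeww=4
ggEEWW hits 4/64; gcd=4; 4÷4/64÷4 = 1/16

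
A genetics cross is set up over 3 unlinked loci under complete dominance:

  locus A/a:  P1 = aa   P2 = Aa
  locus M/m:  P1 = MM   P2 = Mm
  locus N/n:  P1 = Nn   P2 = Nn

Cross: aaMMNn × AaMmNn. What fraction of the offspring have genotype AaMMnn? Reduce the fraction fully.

aaMMNn gametes: aMN×4, aMn×4
AaMmNn gametes: AMN×1, AMn×1, AmN×1, Amn×1, aMN×1, aMn×1, amN×1, amn×1
aaMMNn×AaMmNn grid (8·8=64): AaMMNN=4 AaMMNn=8 AaMMnn=4 AaMmNN=4 AaMmNn=8 AaMmnn=4 aaMMNN=4 aaMMNn=8 aaMMnn=4 aaMmNN=4 aaMmNn=8 aaMmnn=4
AaMMnn hits 4/64; gcd=4; 4÷4/64÷4 = 1/16

P(AaMMnn) = 1/16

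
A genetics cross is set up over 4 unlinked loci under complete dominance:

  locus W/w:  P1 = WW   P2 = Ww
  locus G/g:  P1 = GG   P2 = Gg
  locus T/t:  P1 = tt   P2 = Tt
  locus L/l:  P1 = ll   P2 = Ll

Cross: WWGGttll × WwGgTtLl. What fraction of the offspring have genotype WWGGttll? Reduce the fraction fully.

WWGGttll gametes: WGtl×16
WwGgTtLl gametes: WGTL×1, WGTl×1, WGtL×1, WGtl×1, WgTL×1, WgTl×1, WgtL×1, Wgtl×1, wGTL×1, wGTl×1, wGtL×1, wGtl×1, wgTL×1, wgTl×1, wgtL×1, wgtl×1
WWGGttll×WwGgTtLl grid (16·16=256): WWGGTtLl=16 WWGGTtll=16 WWGGttLl=16 WWGGttll=16 WWGgTtLl=16 WWGgTtll=16 WWGgttLl=16 WWGgttll=16 WwGGTtLl=16 WwGGTtll=16 WwGGttLl=16 WwGGttll=16 WwGgTtLl=16 WwGgTtll=16 WwGgttLl=16 WwGgttll=16
WWGGttll hits 16/256; gcd=16; 16÷16/256÷16 = 1/16

P(WWGGttll) = 1/16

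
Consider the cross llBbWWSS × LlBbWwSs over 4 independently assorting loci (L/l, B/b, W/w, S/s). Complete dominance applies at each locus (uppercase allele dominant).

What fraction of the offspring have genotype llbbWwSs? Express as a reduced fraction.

llBbWWSS gametes: lBWS×8, lbWS×8
LlBbWwSs gametes: LBWS×1, LBWs×1, LBwS×1, LBws×1, LbWS×1, LbWs×1, LbwS×1, Lbws×1, lBWS×1, lBWs×1, lBwS×1, lBws×1, lbWS×1, lbWs×1, lbwS×1, lbws×1
llBbWWSS×LlBbWwSs grid (16·16=256): LlBBWWSS=8 LlBBWWSs=8 LlBBWwSS=8 LlBBWwSs=8 LlBbWWSS=16 LlBbWWSs=16 LlBbWwSS=16 LlBbWwSs=16 LlbbWWSS=8 LlbbWWSs=8 LlbbWwSS=8 LlbbWwSs=8 llBBWWSS=8 llBBWWSs=8 llBBWwSS=8 llBBWwSs=8 llBbWWSS=16 llBbWWSs=16 llBbWwSS=16 llBbWwSs=16 llbbWWSS=8 llbbWWSs=8 llbbWwSS=8 llbbWwSs=8
llbbWwSs hits 8/256; gcd=8; 8÷8/256÷8 = 1/32

P(llbbWwSs) = 1/32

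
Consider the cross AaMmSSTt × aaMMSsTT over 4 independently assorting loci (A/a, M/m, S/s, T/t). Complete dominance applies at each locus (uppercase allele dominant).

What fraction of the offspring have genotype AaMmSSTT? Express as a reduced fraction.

P(AaMmSSTT) = 1/16

AaMmSSTt gametes: AMST×2, AMSt×2, AmST×2, AmSt×2, aMST×2, aMSt×2, amST×2, amSt×2
aaMMSsTT gametes: aMST×8, aMsT×8
AaMmSSTt×aaMMSsTT grid (16·16=256): AaMMSSTT=16 AaMMSSTt=16 AaMMSsTT=16 AaMMSsTt=16 AaMmSSTT=16 AaMmSSTt=16 AaMmSsTT=16 AaMmSsTt=16 aaMMSSTT=16 aaMMSSTt=16 aaMMSsTT=16 aaMMSsTt=16 aaMmSSTT=16 aaMmSSTt=16 aaMmSsTT=16 aaMmSsTt=16
AaMmSSTT hits 16/256; gcd=16; 16÷16/256÷16 = 1/16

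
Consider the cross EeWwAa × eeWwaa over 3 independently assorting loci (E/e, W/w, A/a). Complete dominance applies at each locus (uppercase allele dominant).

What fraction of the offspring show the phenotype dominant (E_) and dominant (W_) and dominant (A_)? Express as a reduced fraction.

EeWwAa gametes: EWA×1, EWa×1, EwA×1, Ewa×1, eWA×1, eWa×1, ewA×1, ewa×1
eeWwaa gametes: eWa×4, ewa×4
EeWwAa×eeWwaa grid (8·8=64): EeWWAa=4 EeWWaa=4 EeWwAa=8 EeWwaa=8 EewwAa=4 Eewwaa=4 eeWWAa=4 eeWWaa=4 eeWwAa=8 eeWwaa=8 eewwAa=4 eewwaa=4
E_ W_ A_ hits 12/64; gcd=4; 12÷4/64÷4 = 3/16

P(E_ W_ A_) = 3/16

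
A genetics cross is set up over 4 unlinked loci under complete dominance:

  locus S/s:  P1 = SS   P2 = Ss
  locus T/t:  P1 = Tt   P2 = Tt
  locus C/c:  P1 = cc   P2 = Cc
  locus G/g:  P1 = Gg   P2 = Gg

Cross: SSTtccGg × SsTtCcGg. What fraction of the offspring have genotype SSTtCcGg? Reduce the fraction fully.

P(SSTtCcGg) = 1/16

SSTtccGg gametes: STcG×4, STcg×4, StcG×4, Stcg×4
SsTtCcGg gametes: STCG×1, STCg×1, STcG×1, STcg×1, StCG×1, StCg×1, StcG×1, Stcg×1, sTCG×1, sTCg×1, sTcG×1, sTcg×1, stCG×1, stCg×1, stcG×1, stcg×1
SSTtccGg×SsTtCcGg grid (16·16=256): SSTTCcGG=4 SSTTCcGg=8 SSTTCcgg=4 SSTTccGG=4 SSTTccGg=8 SSTTccgg=4 SSTtCcGG=8 SSTtCcGg=16 SSTtCcgg=8 SSTtccGG=8 SSTtccGg=16 SSTtccgg=8 SSttCcGG=4 SSttCcGg=8 SSttCcgg=4 SSttccGG=4 SSttccGg=8 SSttccgg=4 SsTTCcGG=4 SsTTCcGg=8 SsTTCcgg=4 SsTTccGG=4 SsTTccGg=8 SsTTccgg=4 SsTtCcGG=8 SsTtCcGg=16 SsTtCcgg=8 SsTtccGG=8 SsTtccGg=16 SsTtccgg=8 SsttCcGG=4 SsttCcGg=8 SsttCcgg=4 SsttccGG=4 SsttccGg=8 Ssttccgg=4
SSTtCcGg hits 16/256; gcd=16; 16÷16/256÷16 = 1/16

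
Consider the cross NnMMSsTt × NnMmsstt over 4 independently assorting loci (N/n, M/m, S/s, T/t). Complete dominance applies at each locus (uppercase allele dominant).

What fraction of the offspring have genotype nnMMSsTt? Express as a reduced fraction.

NnMMSsTt gametes: NMST×2, NMSt×2, NMsT×2, NMst×2, nMST×2, nMSt×2, nMsT×2, nMst×2
NnMmsstt gametes: NMst×4, Nmst×4, nMst×4, nmst×4
NnMMSsTt×NnMmsstt grid (16·16=256): NNMMSsTt=8 NNMMSstt=8 NNMMssTt=8 NNMMsstt=8 NNMmSsTt=8 NNMmSstt=8 NNMmssTt=8 NNMmsstt=8 NnMMSsTt=16 NnMMSstt=16 NnMMssTt=16 NnMMsstt=16 NnMmSsTt=16 NnMmSstt=16 NnMmssTt=16 NnMmsstt=16 nnMMSsTt=8 nnMMSstt=8 nnMMssTt=8 nnMMsstt=8 nnMmSsTt=8 nnMmSstt=8 nnMmssTt=8 nnMmsstt=8
nnMMSsTt hits 8/256; gcd=8; 8÷8/256÷8 = 1/32

P(nnMMSsTt) = 1/32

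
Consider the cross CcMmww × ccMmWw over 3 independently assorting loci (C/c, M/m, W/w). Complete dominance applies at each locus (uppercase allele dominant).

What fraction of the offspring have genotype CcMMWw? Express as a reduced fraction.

CcMmww gametes: CMw×2, Cmw×2, cMw×2, cmw×2
ccMmWw gametes: cMW×2, cMw×2, cmW×2, cmw×2
CcMmww×ccMmWw grid (8·8=64): CcMMWw=4 CcMMww=4 CcMmWw=8 CcMmww=8 CcmmWw=4 Ccmmww=4 ccMMWw=4 ccMMww=4 ccMmWw=8 ccMmww=8 ccmmWw=4 ccmmww=4
CcMMWw hits 4/64; gcd=4; 4÷4/64÷4 = 1/16

P(CcMMWw) = 1/16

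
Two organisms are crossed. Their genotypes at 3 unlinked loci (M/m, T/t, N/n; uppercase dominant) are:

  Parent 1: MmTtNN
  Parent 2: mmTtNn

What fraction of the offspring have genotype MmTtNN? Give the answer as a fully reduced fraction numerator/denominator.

MmTtNN gametes: MTN×2, MtN×2, mTN×2, mtN×2
mmTtNn gametes: mTN×2, mTn×2, mtN×2, mtn×2
MmTtNN×mmTtNn grid (8·8=64): MmTTNN=4 MmTTNn=4 MmTtNN=8 MmTtNn=8 MmttNN=4 MmttNn=4 mmTTNN=4 mmTTNn=4 mmTtNN=8 mmTtNn=8 mmttNN=4 mmttNn=4
MmTtNN hits 8/64; gcd=8; 8÷8/64÷8 = 1/8

P(MmTtNN) = 1/8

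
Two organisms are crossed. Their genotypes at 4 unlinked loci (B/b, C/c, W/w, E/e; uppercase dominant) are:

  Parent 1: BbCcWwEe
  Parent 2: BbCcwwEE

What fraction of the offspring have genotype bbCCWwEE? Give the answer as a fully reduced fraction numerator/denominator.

P(bbCCWwEE) = 1/64

BbCcWwEe gametes: BCWE×1, BCWe×1, BCwE×1, BCwe×1, BcWE×1, BcWe×1, BcwE×1, Bcwe×1, bCWE×1, bCWe×1, bCwE×1, bCwe×1, bcWE×1, bcWe×1, bcwE×1, bcwe×1
BbCcwwEE gametes: BCwE×4, BcwE×4, bCwE×4, bcwE×4
BbCcWwEe×BbCcwwEE grid (16·16=256): BBCCWwEE=4 BBCCWwEe=4 BBCCwwEE=4 BBCCwwEe=4 BBCcWwEE=8 BBCcWwEe=8 BBCcwwEE=8 BBCcwwEe=8 BBccWwEE=4 BBccWwEe=4 BBccwwEE=4 BBccwwEe=4 BbCCWwEE=8 BbCCWwEe=8 BbCCwwEE=8 BbCCwwEe=8 BbCcWwEE=16 BbCcWwEe=16 BbCcwwEE=16 BbCcwwEe=16 BbccWwEE=8 BbccWwEe=8 BbccwwEE=8 BbccwwEe=8 bbCCWwEE=4 bbCCWwEe=4 bbCCwwEE=4 bbCCwwEe=4 bbCcWwEE=8 bbCcWwEe=8 bbCcwwEE=8 bbCcwwEe=8 bbccWwEE=4 bbccWwEe=4 bbccwwEE=4 bbccwwEe=4
bbCCWwEE hits 4/256; gcd=4; 4÷4/256÷4 = 1/64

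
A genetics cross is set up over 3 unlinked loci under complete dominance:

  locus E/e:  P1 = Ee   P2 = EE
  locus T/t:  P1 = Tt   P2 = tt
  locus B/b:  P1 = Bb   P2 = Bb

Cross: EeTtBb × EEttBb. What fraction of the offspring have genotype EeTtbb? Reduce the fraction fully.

P(EeTtbb) = 1/16

EeTtBb gametes: ETB×1, ETb×1, EtB×1, Etb×1, eTB×1, eTb×1, etB×1, etb×1
EEttBb gametes: EtB×4, Etb×4
EeTtBb×EEttBb grid (8·8=64): EETtBB=4 EETtBb=8 EETtbb=4 EEttBB=4 EEttBb=8 EEttbb=4 EeTtBB=4 EeTtBb=8 EeTtbb=4 EettBB=4 EettBb=8 Eettbb=4
EeTtbb hits 4/64; gcd=4; 4÷4/64÷4 = 1/16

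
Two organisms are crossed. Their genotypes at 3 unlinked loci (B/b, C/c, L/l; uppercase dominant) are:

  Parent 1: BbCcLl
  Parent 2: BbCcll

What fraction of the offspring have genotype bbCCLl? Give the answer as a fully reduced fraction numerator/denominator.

P(bbCCLl) = 1/32

BbCcLl gametes: BCL×1, BCl×1, BcL×1, Bcl×1, bCL×1, bCl×1, bcL×1, bcl×1
BbCcll gametes: BCl×2, Bcl×2, bCl×2, bcl×2
BbCcLl×BbCcll grid (8·8=64): BBCCLl=2 BBCCll=2 BBCcLl=4 BBCcll=4 BBccLl=2 BBccll=2 BbCCLl=4 BbCCll=4 BbCcLl=8 BbCcll=8 BbccLl=4 Bbccll=4 bbCCLl=2 bbCCll=2 bbCcLl=4 bbCcll=4 bbccLl=2 bbccll=2
bbCCLl hits 2/64; gcd=2; 2÷2/64÷2 = 1/32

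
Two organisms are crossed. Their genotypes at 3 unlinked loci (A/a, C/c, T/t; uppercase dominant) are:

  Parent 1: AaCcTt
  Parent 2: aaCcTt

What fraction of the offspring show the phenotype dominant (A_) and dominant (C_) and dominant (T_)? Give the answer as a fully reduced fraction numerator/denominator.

AaCcTt gametes: ACT×1, ACt×1, AcT×1, Act×1, aCT×1, aCt×1, acT×1, act×1
aaCcTt gametes: aCT×2, aCt×2, acT×2, act×2
AaCcTt×aaCcTt grid (8·8=64): AaCCTT=2 AaCCTt=4 AaCCtt=2 AaCcTT=4 AaCcTt=8 AaCctt=4 AaccTT=2 AaccTt=4 Aacctt=2 aaCCTT=2 aaCCTt=4 aaCCtt=2 aaCcTT=4 aaCcTt=8 aaCctt=4 aaccTT=2 aaccTt=4 aacctt=2
A_ C_ T_ hits 18/64; gcd=2; 18÷2/64÷2 = 9/32

P(A_ C_ T_) = 9/32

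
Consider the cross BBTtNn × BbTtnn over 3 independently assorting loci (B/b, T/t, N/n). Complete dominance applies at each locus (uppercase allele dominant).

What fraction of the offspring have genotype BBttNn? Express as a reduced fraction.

P(BBttNn) = 1/16

BBTtNn gametes: BTN×2, BTn×2, BtN×2, Btn×2
BbTtnn gametes: BTn×2, Btn×2, bTn×2, btn×2
BBTtNn×BbTtnn grid (8·8=64): BBTTNn=4 BBTTnn=4 BBTtNn=8 BBTtnn=8 BBttNn=4 BBttnn=4 BbTTNn=4 BbTTnn=4 BbTtNn=8 BbTtnn=8 BbttNn=4 Bbttnn=4
BBttNn hits 4/64; gcd=4; 4÷4/64÷4 = 1/16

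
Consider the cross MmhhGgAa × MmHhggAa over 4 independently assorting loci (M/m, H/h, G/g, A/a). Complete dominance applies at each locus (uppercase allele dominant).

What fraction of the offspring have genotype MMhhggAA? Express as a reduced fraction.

MmhhGgAa gametes: MhGA×2, MhGa×2, MhgA×2, Mhga×2, mhGA×2, mhGa×2, mhgA×2, mhga×2
MmHhggAa gametes: MHgA×2, MHga×2, MhgA×2, Mhga×2, mHgA×2, mHga×2, mhgA×2, mhga×2
MmhhGgAa×MmHhggAa grid (16·16=256): MMHhGgAA=4 MMHhGgAa=8 MMHhGgaa=4 MMHhggAA=4 MMHhggAa=8 MMHhggaa=4 MMhhGgAA=4 MMhhGgAa=8 MMhhGgaa=4 MMhhggAA=4 MMhhggAa=8 MMhhggaa=4 MmHhGgAA=8 MmHhGgAa=16 MmHhGgaa=8 MmHhggAA=8 MmHhggAa=16 MmHhggaa=8 MmhhGgAA=8 MmhhGgAa=16 MmhhGgaa=8 MmhhggAA=8 MmhhggAa=16 Mmhhggaa=8 mmHhGgAA=4 mmHhGgAa=8 mmHhGgaa=4 mmHhggAA=4 mmHhggAa=8 mmHhggaa=4 mmhhGgAA=4 mmhhGgAa=8 mmhhGgaa=4 mmhhggAA=4 mmhhggAa=8 mmhhggaa=4
MMhhggAA hits 4/256; gcd=4; 4÷4/256÷4 = 1/64

P(MMhhggAA) = 1/64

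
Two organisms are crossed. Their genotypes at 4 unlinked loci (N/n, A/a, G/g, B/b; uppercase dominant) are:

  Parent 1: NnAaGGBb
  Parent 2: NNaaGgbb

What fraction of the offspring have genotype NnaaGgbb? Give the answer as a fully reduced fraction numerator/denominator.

P(NnaaGgbb) = 1/16

NnAaGGBb gametes: NAGB×2, NAGb×2, NaGB×2, NaGb×2, nAGB×2, nAGb×2, naGB×2, naGb×2
NNaaGgbb gametes: NaGb×8, Nagb×8
NnAaGGBb×NNaaGgbb grid (16·16=256): NNAaGGBb=16 NNAaGGbb=16 NNAaGgBb=16 NNAaGgbb=16 NNaaGGBb=16 NNaaGGbb=16 NNaaGgBb=16 NNaaGgbb=16 NnAaGGBb=16 NnAaGGbb=16 NnAaGgBb=16 NnAaGgbb=16 NnaaGGBb=16 NnaaGGbb=16 NnaaGgBb=16 NnaaGgbb=16
NnaaGgbb hits 16/256; gcd=16; 16÷16/256÷16 = 1/16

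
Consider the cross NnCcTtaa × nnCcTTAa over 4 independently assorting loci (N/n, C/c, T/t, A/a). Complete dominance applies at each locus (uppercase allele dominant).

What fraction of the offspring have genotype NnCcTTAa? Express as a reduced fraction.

P(NnCcTTAa) = 1/16

NnCcTtaa gametes: NCTa×2, NCta×2, NcTa×2, Ncta×2, nCTa×2, nCta×2, ncTa×2, ncta×2
nnCcTTAa gametes: nCTA×4, nCTa×4, ncTA×4, ncTa×4
NnCcTtaa×nnCcTTAa grid (16·16=256): NnCCTTAa=8 NnCCTTaa=8 NnCCTtAa=8 NnCCTtaa=8 NnCcTTAa=16 NnCcTTaa=16 NnCcTtAa=16 NnCcTtaa=16 NnccTTAa=8 NnccTTaa=8 NnccTtAa=8 NnccTtaa=8 nnCCTTAa=8 nnCCTTaa=8 nnCCTtAa=8 nnCCTtaa=8 nnCcTTAa=16 nnCcTTaa=16 nnCcTtAa=16 nnCcTtaa=16 nnccTTAa=8 nnccTTaa=8 nnccTtAa=8 nnccTtaa=8
NnCcTTAa hits 16/256; gcd=16; 16÷16/256÷16 = 1/16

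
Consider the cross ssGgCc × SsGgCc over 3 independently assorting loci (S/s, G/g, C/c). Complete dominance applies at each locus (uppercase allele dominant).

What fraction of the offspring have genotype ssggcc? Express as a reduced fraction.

ssGgCc gametes: sGC×2, sGc×2, sgC×2, sgc×2
SsGgCc gametes: SGC×1, SGc×1, SgC×1, Sgc×1, sGC×1, sGc×1, sgC×1, sgc×1
ssGgCc×SsGgCc grid (8·8=64): SsGGCC=2 SsGGCc=4 SsGGcc=2 SsGgCC=4 SsGgCc=8 SsGgcc=4 SsggCC=2 SsggCc=4 Ssggcc=2 ssGGCC=2 ssGGCc=4 ssGGcc=2 ssGgCC=4 ssGgCc=8 ssGgcc=4 ssggCC=2 ssggCc=4 ssggcc=2
ssggcc hits 2/64; gcd=2; 2÷2/64÷2 = 1/32

P(ssggcc) = 1/32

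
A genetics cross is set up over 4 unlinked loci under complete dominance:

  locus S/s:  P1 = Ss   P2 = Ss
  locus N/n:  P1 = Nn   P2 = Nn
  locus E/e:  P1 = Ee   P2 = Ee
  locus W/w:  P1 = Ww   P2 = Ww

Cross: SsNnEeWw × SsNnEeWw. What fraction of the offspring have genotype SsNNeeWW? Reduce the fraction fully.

SsNnEeWw gametes: SNEW×1, SNEw×1, SNeW×1, SNew×1, SnEW×1, SnEw×1, SneW×1, Snew×1, sNEW×1, sNEw×1, sNeW×1, sNew×1, snEW×1, snEw×1, sneW×1, snew×1
SsNnEeWw gametes: SNEW×1, SNEw×1, SNeW×1, SNew×1, SnEW×1, SnEw×1, SneW×1, Snew×1, sNEW×1, sNEw×1, sNeW×1, sNew×1, snEW×1, snEw×1, sneW×1, snew×1
SsNnEeWw×SsNnEeWw grid (16·16=256): SSNNEEWW=1 SSNNEEWw=2 SSNNEEww=1 SSNNEeWW=2 SSNNEeWw=4 SSNNEeww=2 SSNNeeWW=1 SSNNeeWw=2 SSNNeeww=1 SSNnEEWW=2 SSNnEEWw=4 SSNnEEww=2 SSNnEeWW=4 SSNnEeWw=8 SSNnEeww=4 SSNneeWW=2 SSNneeWw=4 SSNneeww=2 SSnnEEWW=1 SSnnEEWw=2 SSnnEEww=1 SSnnEeWW=2 SSnnEeWw=4 SSnnEeww=2 SSnneeWW=1 SSnneeWw=2 SSnneeww=1 SsNNEEWW=2 SsNNEEWw=4 SsNNEEww=2 SsNNEeWW=4 SsNNEeWw=8 SsNNEeww=4 SsNNeeWW=2 SsNNeeWw=4 SsNNeeww=2 SsNnEEWW=4 SsNnEEWw=8 SsNnEEww=4 SsNnEeWW=8 SsNnEeWw=16 SsNnEeww=8 SsNneeWW=4 SsNneeWw=8 SsNneeww=4 SsnnEEWW=2 SsnnEEWw=4 SsnnEEww=2 SsnnEeWW=4 SsnnEeWw=8 SsnnEeww=4 SsnneeWW=2 SsnneeWw=4 Ssnneeww=2 ssNNEEWW=1 ssNNEEWw=2 ssNNEEww=1 ssNNEeWW=2 ssNNEeWw=4 ssNNEeww=2 ssNNeeWW=1 ssNNeeWw=2 ssNNeeww=1 ssNnEEWW=2 ssNnEEWw=4 ssNnEEww=2 ssNnEeWW=4 ssNnEeWw=8 ssNnEeww=4 ssNneeWW=2 ssNneeWw=4 ssNneeww=2 ssnnEEWW=1 ssnnEEWw=2 ssnnEEww=1 ssnnEeWW=2 ssnnEeWw=4 ssnnEeww=2 ssnneeWW=1 ssnneeWw=2 ssnneeww=1
SsNNeeWW hits 2/256; gcd=2; 2÷2/256÷2 = 1/128

P(SsNNeeWW) = 1/128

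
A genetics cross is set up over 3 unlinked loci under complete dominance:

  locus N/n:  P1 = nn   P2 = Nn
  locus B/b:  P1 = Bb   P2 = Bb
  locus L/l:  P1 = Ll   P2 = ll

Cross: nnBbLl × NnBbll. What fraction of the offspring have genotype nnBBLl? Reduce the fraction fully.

nnBbLl gametes: nBL×2, nBl×2, nbL×2, nbl×2
NnBbll gametes: NBl×2, Nbl×2, nBl×2, nbl×2
nnBbLl×NnBbll grid (8·8=64): NnBBLl=4 NnBBll=4 NnBbLl=8 NnBbll=8 NnbbLl=4 Nnbbll=4 nnBBLl=4 nnBBll=4 nnBbLl=8 nnBbll=8 nnbbLl=4 nnbbll=4
nnBBLl hits 4/64; gcd=4; 4÷4/64÷4 = 1/16

P(nnBBLl) = 1/16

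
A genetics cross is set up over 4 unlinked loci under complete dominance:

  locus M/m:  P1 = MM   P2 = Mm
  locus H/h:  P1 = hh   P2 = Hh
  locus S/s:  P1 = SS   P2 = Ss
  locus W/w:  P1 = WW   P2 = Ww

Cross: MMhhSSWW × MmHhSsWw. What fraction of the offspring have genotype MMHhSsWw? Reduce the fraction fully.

MMhhSSWW gametes: MhSW×16
MmHhSsWw gametes: MHSW×1, MHSw×1, MHsW×1, MHsw×1, MhSW×1, MhSw×1, MhsW×1, Mhsw×1, mHSW×1, mHSw×1, mHsW×1, mHsw×1, mhSW×1, mhSw×1, mhsW×1, mhsw×1
MMhhSSWW×MmHhSsWw grid (16·16=256): MMHhSSWW=16 MMHhSSWw=16 MMHhSsWW=16 MMHhSsWw=16 MMhhSSWW=16 MMhhSSWw=16 MMhhSsWW=16 MMhhSsWw=16 MmHhSSWW=16 MmHhSSWw=16 MmHhSsWW=16 MmHhSsWw=16 MmhhSSWW=16 MmhhSSWw=16 MmhhSsWW=16 MmhhSsWw=16
MMHhSsWw hits 16/256; gcd=16; 16÷16/256÷16 = 1/16

P(MMHhSsWw) = 1/16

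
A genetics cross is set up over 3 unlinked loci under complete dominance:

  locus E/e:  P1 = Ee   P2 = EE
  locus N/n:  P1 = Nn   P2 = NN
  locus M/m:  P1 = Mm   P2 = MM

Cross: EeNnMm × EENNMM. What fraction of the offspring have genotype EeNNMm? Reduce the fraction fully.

EeNnMm gametes: ENM×1, ENm×1, EnM×1, Enm×1, eNM×1, eNm×1, enM×1, enm×1
EENNMM gametes: ENM×8
EeNnMm×EENNMM grid (8·8=64): EENNMM=8 EENNMm=8 EENnMM=8 EENnMm=8 EeNNMM=8 EeNNMm=8 EeNnMM=8 EeNnMm=8
EeNNMm hits 8/64; gcd=8; 8÷8/64÷8 = 1/8

P(EeNNMm) = 1/8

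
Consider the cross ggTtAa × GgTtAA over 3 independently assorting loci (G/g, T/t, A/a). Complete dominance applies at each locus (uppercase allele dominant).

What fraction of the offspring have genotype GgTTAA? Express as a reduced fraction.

P(GgTTAA) = 1/16

ggTtAa gametes: gTA×2, gTa×2, gtA×2, gta×2
GgTtAA gametes: GTA×2, GtA×2, gTA×2, gtA×2
ggTtAa×GgTtAA grid (8·8=64): GgTTAA=4 GgTTAa=4 GgTtAA=8 GgTtAa=8 GgttAA=4 GgttAa=4 ggTTAA=4 ggTTAa=4 ggTtAA=8 ggTtAa=8 ggttAA=4 ggttAa=4
GgTTAA hits 4/64; gcd=4; 4÷4/64÷4 = 1/16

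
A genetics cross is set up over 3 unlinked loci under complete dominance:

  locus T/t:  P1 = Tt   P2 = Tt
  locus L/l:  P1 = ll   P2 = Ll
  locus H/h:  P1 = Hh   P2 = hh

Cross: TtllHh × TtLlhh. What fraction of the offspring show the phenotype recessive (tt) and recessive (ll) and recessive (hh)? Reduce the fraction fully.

P(tt ll hh) = 1/16

TtllHh gametes: TlH×2, Tlh×2, tlH×2, tlh×2
TtLlhh gametes: TLh×2, Tlh×2, tLh×2, tlh×2
TtllHh×TtLlhh grid (8·8=64): TTLlHh=4 TTLlhh=4 TTllHh=4 TTllhh=4 TtLlHh=8 TtLlhh=8 TtllHh=8 Ttllhh=8 ttLlHh=4 ttLlhh=4 ttllHh=4 ttllhh=4
tt ll hh hits 4/64; gcd=4; 4÷4/64÷4 = 1/16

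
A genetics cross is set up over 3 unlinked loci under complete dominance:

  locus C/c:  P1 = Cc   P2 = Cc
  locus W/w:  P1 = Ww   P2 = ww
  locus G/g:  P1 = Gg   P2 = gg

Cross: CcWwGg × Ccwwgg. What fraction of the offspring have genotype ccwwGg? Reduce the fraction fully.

CcWwGg gametes: CWG×1, CWg×1, CwG×1, Cwg×1, cWG×1, cWg×1, cwG×1, cwg×1
Ccwwgg gametes: Cwg×4, cwg×4
CcWwGg×Ccwwgg grid (8·8=64): CCWwGg=4 CCWwgg=4 CCwwGg=4 CCwwgg=4 CcWwGg=8 CcWwgg=8 CcwwGg=8 Ccwwgg=8 ccWwGg=4 ccWwgg=4 ccwwGg=4 ccwwgg=4
ccwwGg hits 4/64; gcd=4; 4÷4/64÷4 = 1/16

P(ccwwGg) = 1/16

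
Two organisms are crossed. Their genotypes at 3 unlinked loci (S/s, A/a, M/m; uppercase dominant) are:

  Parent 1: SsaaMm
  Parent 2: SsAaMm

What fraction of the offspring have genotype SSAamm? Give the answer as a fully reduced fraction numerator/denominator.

SsaaMm gametes: SaM×2, Sam×2, saM×2, sam×2
SsAaMm gametes: SAM×1, SAm×1, SaM×1, Sam×1, sAM×1, sAm×1, saM×1, sam×1
SsaaMm×SsAaMm grid (8·8=64): SSAaMM=2 SSAaMm=4 SSAamm=2 SSaaMM=2 SSaaMm=4 SSaamm=2 SsAaMM=4 SsAaMm=8 SsAamm=4 SsaaMM=4 SsaaMm=8 Ssaamm=4 ssAaMM=2 ssAaMm=4 ssAamm=2 ssaaMM=2 ssaaMm=4 ssaamm=2
SSAamm hits 2/64; gcd=2; 2÷2/64÷2 = 1/32

P(SSAamm) = 1/32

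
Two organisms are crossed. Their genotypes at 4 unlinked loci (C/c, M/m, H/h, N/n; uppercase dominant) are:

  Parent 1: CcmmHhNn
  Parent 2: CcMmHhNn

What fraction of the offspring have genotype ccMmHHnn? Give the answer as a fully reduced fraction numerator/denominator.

CcmmHhNn gametes: CmHN×2, CmHn×2, CmhN×2, Cmhn×2, cmHN×2, cmHn×2, cmhN×2, cmhn×2
CcMmHhNn gametes: CMHN×1, CMHn×1, CMhN×1, CMhn×1, CmHN×1, CmHn×1, CmhN×1, Cmhn×1, cMHN×1, cMHn×1, cMhN×1, cMhn×1, cmHN×1, cmHn×1, cmhN×1, cmhn×1
CcmmHhNn×CcMmHhNn grid (16·16=256): CCMmHHNN=2 CCMmHHNn=4 CCMmHHnn=2 CCMmHhNN=4 CCMmHhNn=8 CCMmHhnn=4 CCMmhhNN=2 CCMmhhNn=4 CCMmhhnn=2 CCmmHHNN=2 CCmmHHNn=4 CCmmHHnn=2 CCmmHhNN=4 CCmmHhNn=8 CCmmHhnn=4 CCmmhhNN=2 CCmmhhNn=4 CCmmhhnn=2 CcMmHHNN=4 CcMmHHNn=8 CcMmHHnn=4 CcMmHhNN=8 CcMmHhNn=16 CcMmHhnn=8 CcMmhhNN=4 CcMmhhNn=8 CcMmhhnn=4 CcmmHHNN=4 CcmmHHNn=8 CcmmHHnn=4 CcmmHhNN=8 CcmmHhNn=16 CcmmHhnn=8 CcmmhhNN=4 CcmmhhNn=8 Ccmmhhnn=4 ccMmHHNN=2 ccMmHHNn=4 ccMmHHnn=2 ccMmHhNN=4 ccMmHhNn=8 ccMmHhnn=4 ccMmhhNN=2 ccMmhhNn=4 ccMmhhnn=2 ccmmHHNN=2 ccmmHHNn=4 ccmmHHnn=2 ccmmHhNN=4 ccmmHhNn=8 ccmmHhnn=4 ccmmhhNN=2 ccmmhhNn=4 ccmmhhnn=2
ccMmHHnn hits 2/256; gcd=2; 2÷2/256÷2 = 1/128

P(ccMmHHnn) = 1/128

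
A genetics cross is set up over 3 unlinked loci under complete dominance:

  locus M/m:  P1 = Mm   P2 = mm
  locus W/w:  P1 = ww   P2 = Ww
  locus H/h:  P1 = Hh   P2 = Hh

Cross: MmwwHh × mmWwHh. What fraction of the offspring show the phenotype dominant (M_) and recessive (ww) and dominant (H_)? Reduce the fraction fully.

MmwwHh gametes: MwH×2, Mwh×2, mwH×2, mwh×2
mmWwHh gametes: mWH×2, mWh×2, mwH×2, mwh×2
MmwwHh×mmWwHh grid (8·8=64): MmWwHH=4 MmWwHh=8 MmWwhh=4 MmwwHH=4 MmwwHh=8 Mmwwhh=4 mmWwHH=4 mmWwHh=8 mmWwhh=4 mmwwHH=4 mmwwHh=8 mmwwhh=4
M_ ww H_ hits 12/64; gcd=4; 12÷4/64÷4 = 3/16

P(M_ ww H_) = 3/16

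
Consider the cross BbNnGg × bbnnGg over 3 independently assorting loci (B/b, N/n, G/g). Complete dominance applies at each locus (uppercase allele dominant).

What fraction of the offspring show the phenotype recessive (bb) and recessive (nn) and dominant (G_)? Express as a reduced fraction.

P(bb nn G_) = 3/16

BbNnGg gametes: BNG×1, BNg×1, BnG×1, Bng×1, bNG×1, bNg×1, bnG×1, bng×1
bbnnGg gametes: bnG×4, bng×4
BbNnGg×bbnnGg grid (8·8=64): BbNnGG=4 BbNnGg=8 BbNngg=4 BbnnGG=4 BbnnGg=8 Bbnngg=4 bbNnGG=4 bbNnGg=8 bbNngg=4 bbnnGG=4 bbnnGg=8 bbnngg=4
bb nn G_ hits 12/64; gcd=4; 12÷4/64÷4 = 3/16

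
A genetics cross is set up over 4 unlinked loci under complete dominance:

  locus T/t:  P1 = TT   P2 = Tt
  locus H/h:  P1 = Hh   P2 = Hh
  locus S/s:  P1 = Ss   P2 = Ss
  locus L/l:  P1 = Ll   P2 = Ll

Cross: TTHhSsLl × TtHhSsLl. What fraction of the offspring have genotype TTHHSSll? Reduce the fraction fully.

P(TTHHSSll) = 1/128

TTHhSsLl gametes: THSL×2, THSl×2, THsL×2, THsl×2, ThSL×2, ThSl×2, ThsL×2, Thsl×2
TtHhSsLl gametes: THSL×1, THSl×1, THsL×1, THsl×1, ThSL×1, ThSl×1, ThsL×1, Thsl×1, tHSL×1, tHSl×1, tHsL×1, tHsl×1, thSL×1, thSl×1, thsL×1, thsl×1
TTHhSsLl×TtHhSsLl grid (16·16=256): TTHHSSLL=2 TTHHSSLl=4 TTHHSSll=2 TTHHSsLL=4 TTHHSsLl=8 TTHHSsll=4 TTHHssLL=2 TTHHssLl=4 TTHHssll=2 TTHhSSLL=4 TTHhSSLl=8 TTHhSSll=4 TTHhSsLL=8 TTHhSsLl=16 TTHhSsll=8 TTHhssLL=4 TTHhssLl=8 TTHhssll=4 TThhSSLL=2 TThhSSLl=4 TThhSSll=2 TThhSsLL=4 TThhSsLl=8 TThhSsll=4 TThhssLL=2 TThhssLl=4 TThhssll=2 TtHHSSLL=2 TtHHSSLl=4 TtHHSSll=2 TtHHSsLL=4 TtHHSsLl=8 TtHHSsll=4 TtHHssLL=2 TtHHssLl=4 TtHHssll=2 TtHhSSLL=4 TtHhSSLl=8 TtHhSSll=4 TtHhSsLL=8 TtHhSsLl=16 TtHhSsll=8 TtHhssLL=4 TtHhssLl=8 TtHhssll=4 TthhSSLL=2 TthhSSLl=4 TthhSSll=2 TthhSsLL=4 TthhSsLl=8 TthhSsll=4 TthhssLL=2 TthhssLl=4 Tthhssll=2
TTHHSSll hits 2/256; gcd=2; 2÷2/256÷2 = 1/128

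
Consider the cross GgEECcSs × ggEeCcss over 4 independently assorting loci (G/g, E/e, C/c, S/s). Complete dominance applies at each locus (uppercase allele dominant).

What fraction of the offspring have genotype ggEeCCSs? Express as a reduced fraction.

GgEECcSs gametes: GECS×2, GECs×2, GEcS×2, GEcs×2, gECS×2, gECs×2, gEcS×2, gEcs×2
ggEeCcss gametes: gECs×4, gEcs×4, geCs×4, gecs×4
GgEECcSs×ggEeCcss grid (16·16=256): GgEECCSs=8 GgEECCss=8 GgEECcSs=16 GgEECcss=16 GgEEccSs=8 GgEEccss=8 GgEeCCSs=8 GgEeCCss=8 GgEeCcSs=16 GgEeCcss=16 GgEeccSs=8 GgEeccss=8 ggEECCSs=8 ggEECCss=8 ggEECcSs=16 ggEECcss=16 ggEEccSs=8 ggEEccss=8 ggEeCCSs=8 ggEeCCss=8 ggEeCcSs=16 ggEeCcss=16 ggEeccSs=8 ggEeccss=8
ggEeCCSs hits 8/256; gcd=8; 8÷8/256÷8 = 1/32

P(ggEeCCSs) = 1/32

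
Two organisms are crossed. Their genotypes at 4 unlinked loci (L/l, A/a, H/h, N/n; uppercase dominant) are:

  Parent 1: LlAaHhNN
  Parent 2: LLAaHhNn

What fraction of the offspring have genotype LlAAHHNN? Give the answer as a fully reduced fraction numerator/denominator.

LlAaHhNN gametes: LAHN×2, LAhN×2, LaHN×2, LahN×2, lAHN×2, lAhN×2, laHN×2, lahN×2
LLAaHhNn gametes: LAHN×2, LAHn×2, LAhN×2, LAhn×2, LaHN×2, LaHn×2, LahN×2, Lahn×2
LlAaHhNN×LLAaHhNn grid (16·16=256): LLAAHHNN=4 LLAAHHNn=4 LLAAHhNN=8 LLAAHhNn=8 LLAAhhNN=4 LLAAhhNn=4 LLAaHHNN=8 LLAaHHNn=8 LLAaHhNN=16 LLAaHhNn=16 LLAahhNN=8 LLAahhNn=8 LLaaHHNN=4 LLaaHHNn=4 LLaaHhNN=8 LLaaHhNn=8 LLaahhNN=4 LLaahhNn=4 LlAAHHNN=4 LlAAHHNn=4 LlAAHhNN=8 LlAAHhNn=8 LlAAhhNN=4 LlAAhhNn=4 LlAaHHNN=8 LlAaHHNn=8 LlAaHhNN=16 LlAaHhNn=16 LlAahhNN=8 LlAahhNn=8 LlaaHHNN=4 LlaaHHNn=4 LlaaHhNN=8 LlaaHhNn=8 LlaahhNN=4 LlaahhNn=4
LlAAHHNN hits 4/256; gcd=4; 4÷4/256÷4 = 1/64

P(LlAAHHNN) = 1/64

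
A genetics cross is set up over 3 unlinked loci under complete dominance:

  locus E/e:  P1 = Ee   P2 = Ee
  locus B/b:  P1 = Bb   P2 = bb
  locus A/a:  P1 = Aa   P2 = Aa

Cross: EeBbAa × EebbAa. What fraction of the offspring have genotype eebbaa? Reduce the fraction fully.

P(eebbaa) = 1/32

EeBbAa gametes: EBA×1, EBa×1, EbA×1, Eba×1, eBA×1, eBa×1, ebA×1, eba×1
EebbAa gametes: EbA×2, Eba×2, ebA×2, eba×2
EeBbAa×EebbAa grid (8·8=64): EEBbAA=2 EEBbAa=4 EEBbaa=2 EEbbAA=2 EEbbAa=4 EEbbaa=2 EeBbAA=4 EeBbAa=8 EeBbaa=4 EebbAA=4 EebbAa=8 Eebbaa=4 eeBbAA=2 eeBbAa=4 eeBbaa=2 eebbAA=2 eebbAa=4 eebbaa=2
eebbaa hits 2/64; gcd=2; 2÷2/64÷2 = 1/32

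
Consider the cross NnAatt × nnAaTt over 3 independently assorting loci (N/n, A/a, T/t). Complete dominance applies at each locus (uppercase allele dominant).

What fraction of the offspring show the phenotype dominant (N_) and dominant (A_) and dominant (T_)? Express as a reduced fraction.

P(N_ A_ T_) = 3/16

NnAatt gametes: NAt×2, Nat×2, nAt×2, nat×2
nnAaTt gametes: nAT×2, nAt×2, naT×2, nat×2
NnAatt×nnAaTt grid (8·8=64): NnAATt=4 NnAAtt=4 NnAaTt=8 NnAatt=8 NnaaTt=4 Nnaatt=4 nnAATt=4 nnAAtt=4 nnAaTt=8 nnAatt=8 nnaaTt=4 nnaatt=4
N_ A_ T_ hits 12/64; gcd=4; 12÷4/64÷4 = 3/16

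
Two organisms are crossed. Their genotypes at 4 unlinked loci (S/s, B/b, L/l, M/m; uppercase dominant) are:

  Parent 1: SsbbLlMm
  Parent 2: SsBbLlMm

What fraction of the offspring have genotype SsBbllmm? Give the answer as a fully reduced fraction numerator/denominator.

P(SsBbllmm) = 1/64

SsbbLlMm gametes: SbLM×2, SbLm×2, SblM×2, Sblm×2, sbLM×2, sbLm×2, sblM×2, sblm×2
SsBbLlMm gametes: SBLM×1, SBLm×1, SBlM×1, SBlm×1, SbLM×1, SbLm×1, SblM×1, Sblm×1, sBLM×1, sBLm×1, sBlM×1, sBlm×1, sbLM×1, sbLm×1, sblM×1, sblm×1
SsbbLlMm×SsBbLlMm grid (16·16=256): SSBbLLMM=2 SSBbLLMm=4 SSBbLLmm=2 SSBbLlMM=4 SSBbLlMm=8 SSBbLlmm=4 SSBbllMM=2 SSBbllMm=4 SSBbllmm=2 SSbbLLMM=2 SSbbLLMm=4 SSbbLLmm=2 SSbbLlMM=4 SSbbLlMm=8 SSbbLlmm=4 SSbbllMM=2 SSbbllMm=4 SSbbllmm=2 SsBbLLMM=4 SsBbLLMm=8 SsBbLLmm=4 SsBbLlMM=8 SsBbLlMm=16 SsBbLlmm=8 SsBbllMM=4 SsBbllMm=8 SsBbllmm=4 SsbbLLMM=4 SsbbLLMm=8 SsbbLLmm=4 SsbbLlMM=8 SsbbLlMm=16 SsbbLlmm=8 SsbbllMM=4 SsbbllMm=8 Ssbbllmm=4 ssBbLLMM=2 ssBbLLMm=4 ssBbLLmm=2 ssBbLlMM=4 ssBbLlMm=8 ssBbLlmm=4 ssBbllMM=2 ssBbllMm=4 ssBbllmm=2 ssbbLLMM=2 ssbbLLMm=4 ssbbLLmm=2 ssbbLlMM=4 ssbbLlMm=8 ssbbLlmm=4 ssbbllMM=2 ssbbllMm=4 ssbbllmm=2
SsBbllmm hits 4/256; gcd=4; 4÷4/256÷4 = 1/64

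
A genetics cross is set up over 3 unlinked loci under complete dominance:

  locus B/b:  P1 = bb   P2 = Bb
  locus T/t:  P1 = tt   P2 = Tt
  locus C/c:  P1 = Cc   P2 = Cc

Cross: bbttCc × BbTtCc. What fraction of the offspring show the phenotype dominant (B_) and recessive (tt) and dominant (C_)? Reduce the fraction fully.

P(B_ tt C_) = 3/16

bbttCc gametes: btC×4, btc×4
BbTtCc gametes: BTC×1, BTc×1, BtC×1, Btc×1, bTC×1, bTc×1, btC×1, btc×1
bbttCc×BbTtCc grid (8·8=64): BbTtCC=4 BbTtCc=8 BbTtcc=4 BbttCC=4 BbttCc=8 Bbttcc=4 bbTtCC=4 bbTtCc=8 bbTtcc=4 bbttCC=4 bbttCc=8 bbttcc=4
B_ tt C_ hits 12/64; gcd=4; 12÷4/64÷4 = 3/16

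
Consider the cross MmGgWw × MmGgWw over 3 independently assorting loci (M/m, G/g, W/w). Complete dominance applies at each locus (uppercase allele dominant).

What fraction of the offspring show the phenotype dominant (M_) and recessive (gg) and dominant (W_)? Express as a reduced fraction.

P(M_ gg W_) = 9/64

MmGgWw gametes: MGW×1, MGw×1, MgW×1, Mgw×1, mGW×1, mGw×1, mgW×1, mgw×1
MmGgWw gametes: MGW×1, MGw×1, MgW×1, Mgw×1, mGW×1, mGw×1, mgW×1, mgw×1
MmGgWw×MmGgWw grid (8·8=64): MMGGWW=1 MMGGWw=2 MMGGww=1 MMGgWW=2 MMGgWw=4 MMGgww=2 MMggWW=1 MMggWw=2 MMggww=1 MmGGWW=2 MmGGWw=4 MmGGww=2 MmGgWW=4 MmGgWw=8 MmGgww=4 MmggWW=2 MmggWw=4 Mmggww=2 mmGGWW=1 mmGGWw=2 mmGGww=1 mmGgWW=2 mmGgWw=4 mmGgww=2 mmggWW=1 mmggWw=2 mmggww=1
M_ gg W_ hits 9/64; gcd=1; 9÷1/64÷1 = 9/64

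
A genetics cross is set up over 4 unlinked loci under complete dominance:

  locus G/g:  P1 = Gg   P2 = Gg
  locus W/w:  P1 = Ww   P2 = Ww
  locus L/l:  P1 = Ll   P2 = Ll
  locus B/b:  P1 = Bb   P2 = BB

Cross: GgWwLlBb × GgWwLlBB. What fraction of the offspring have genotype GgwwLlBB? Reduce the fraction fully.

GgWwLlBb gametes: GWLB×1, GWLb×1, GWlB×1, GWlb×1, GwLB×1, GwLb×1, GwlB×1, Gwlb×1, gWLB×1, gWLb×1, gWlB×1, gWlb×1, gwLB×1, gwLb×1, gwlB×1, gwlb×1
GgWwLlBB gametes: GWLB×2, GWlB×2, GwLB×2, GwlB×2, gWLB×2, gWlB×2, gwLB×2, gwlB×2
GgWwLlBb×GgWwLlBB grid (16·16=256): GGWWLLBB=2 GGWWLLBb=2 GGWWLlBB=4 GGWWLlBb=4 GGWWllBB=2 GGWWllBb=2 GGWwLLBB=4 GGWwLLBb=4 GGWwLlBB=8 GGWwLlBb=8 GGWwllBB=4 GGWwllBb=4 GGwwLLBB=2 GGwwLLBb=2 GGwwLlBB=4 GGwwLlBb=4 GGwwllBB=2 GGwwllBb=2 GgWWLLBB=4 GgWWLLBb=4 GgWWLlBB=8 GgWWLlBb=8 GgWWllBB=4 GgWWllBb=4 GgWwLLBB=8 GgWwLLBb=8 GgWwLlBB=16 GgWwLlBb=16 GgWwllBB=8 GgWwllBb=8 GgwwLLBB=4 GgwwLLBb=4 GgwwLlBB=8 GgwwLlBb=8 GgwwllBB=4 GgwwllBb=4 ggWWLLBB=2 ggWWLLBb=2 ggWWLlBB=4 ggWWLlBb=4 ggWWllBB=2 ggWWllBb=2 ggWwLLBB=4 ggWwLLBb=4 ggWwLlBB=8 ggWwLlBb=8 ggWwllBB=4 ggWwllBb=4 ggwwLLBB=2 ggwwLLBb=2 ggwwLlBB=4 ggwwLlBb=4 ggwwllBB=2 ggwwllBb=2
GgwwLlBB hits 8/256; gcd=8; 8÷8/256÷8 = 1/32

P(GgwwLlBB) = 1/32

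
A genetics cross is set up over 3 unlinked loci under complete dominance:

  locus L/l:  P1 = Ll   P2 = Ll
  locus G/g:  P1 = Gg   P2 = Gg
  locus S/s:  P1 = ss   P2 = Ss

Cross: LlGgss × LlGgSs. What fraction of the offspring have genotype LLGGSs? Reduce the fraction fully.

P(LLGGSs) = 1/32

LlGgss gametes: LGs×2, Lgs×2, lGs×2, lgs×2
LlGgSs gametes: LGS×1, LGs×1, LgS×1, Lgs×1, lGS×1, lGs×1, lgS×1, lgs×1
LlGgss×LlGgSs grid (8·8=64): LLGGSs=2 LLGGss=2 LLGgSs=4 LLGgss=4 LLggSs=2 LLggss=2 LlGGSs=4 LlGGss=4 LlGgSs=8 LlGgss=8 LlggSs=4 Llggss=4 llGGSs=2 llGGss=2 llGgSs=4 llGgss=4 llggSs=2 llggss=2
LLGGSs hits 2/64; gcd=2; 2÷2/64÷2 = 1/32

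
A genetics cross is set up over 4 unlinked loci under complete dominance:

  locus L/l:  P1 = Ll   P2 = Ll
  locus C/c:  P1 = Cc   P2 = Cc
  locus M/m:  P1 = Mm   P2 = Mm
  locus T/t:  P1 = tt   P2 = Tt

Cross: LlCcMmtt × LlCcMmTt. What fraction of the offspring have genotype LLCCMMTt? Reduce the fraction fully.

P(LLCCMMTt) = 1/128

LlCcMmtt gametes: LCMt×2, LCmt×2, LcMt×2, Lcmt×2, lCMt×2, lCmt×2, lcMt×2, lcmt×2
LlCcMmTt gametes: LCMT×1, LCMt×1, LCmT×1, LCmt×1, LcMT×1, LcMt×1, LcmT×1, Lcmt×1, lCMT×1, lCMt×1, lCmT×1, lCmt×1, lcMT×1, lcMt×1, lcmT×1, lcmt×1
LlCcMmtt×LlCcMmTt grid (16·16=256): LLCCMMTt=2 LLCCMMtt=2 LLCCMmTt=4 LLCCMmtt=4 LLCCmmTt=2 LLCCmmtt=2 LLCcMMTt=4 LLCcMMtt=4 LLCcMmTt=8 LLCcMmtt=8 LLCcmmTt=4 LLCcmmtt=4 LLccMMTt=2 LLccMMtt=2 LLccMmTt=4 LLccMmtt=4 LLccmmTt=2 LLccmmtt=2 LlCCMMTt=4 LlCCMMtt=4 LlCCMmTt=8 LlCCMmtt=8 LlCCmmTt=4 LlCCmmtt=4 LlCcMMTt=8 LlCcMMtt=8 LlCcMmTt=16 LlCcMmtt=16 LlCcmmTt=8 LlCcmmtt=8 LlccMMTt=4 LlccMMtt=4 LlccMmTt=8 LlccMmtt=8 LlccmmTt=4 Llccmmtt=4 llCCMMTt=2 llCCMMtt=2 llCCMmTt=4 llCCMmtt=4 llCCmmTt=2 llCCmmtt=2 llCcMMTt=4 llCcMMtt=4 llCcMmTt=8 llCcMmtt=8 llCcmmTt=4 llCcmmtt=4 llccMMTt=2 llccMMtt=2 llccMmTt=4 llccMmtt=4 llccmmTt=2 llccmmtt=2
LLCCMMTt hits 2/256; gcd=2; 2÷2/256÷2 = 1/128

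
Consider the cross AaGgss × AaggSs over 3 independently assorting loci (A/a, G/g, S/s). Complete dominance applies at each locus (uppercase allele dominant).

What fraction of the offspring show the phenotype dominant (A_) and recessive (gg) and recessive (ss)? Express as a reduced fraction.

P(A_ gg ss) = 3/16

AaGgss gametes: AGs×2, Ags×2, aGs×2, ags×2
AaggSs gametes: AgS×2, Ags×2, agS×2, ags×2
AaGgss×AaggSs grid (8·8=64): AAGgSs=4 AAGgss=4 AAggSs=4 AAggss=4 AaGgSs=8 AaGgss=8 AaggSs=8 Aaggss=8 aaGgSs=4 aaGgss=4 aaggSs=4 aaggss=4
A_ gg ss hits 12/64; gcd=4; 12÷4/64÷4 = 3/16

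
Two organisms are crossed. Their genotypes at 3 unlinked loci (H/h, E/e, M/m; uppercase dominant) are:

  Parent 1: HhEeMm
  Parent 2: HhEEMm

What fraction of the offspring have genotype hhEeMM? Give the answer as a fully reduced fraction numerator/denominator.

HhEeMm gametes: HEM×1, HEm×1, HeM×1, Hem×1, hEM×1, hEm×1, heM×1, hem×1
HhEEMm gametes: HEM×2, HEm×2, hEM×2, hEm×2
HhEeMm×HhEEMm grid (8·8=64): HHEEMM=2 HHEEMm=4 HHEEmm=2 HHEeMM=2 HHEeMm=4 HHEemm=2 HhEEMM=4 HhEEMm=8 HhEEmm=4 HhEeMM=4 HhEeMm=8 HhEemm=4 hhEEMM=2 hhEEMm=4 hhEEmm=2 hhEeMM=2 hhEeMm=4 hhEemm=2
hhEeMM hits 2/64; gcd=2; 2÷2/64÷2 = 1/32

P(hhEeMM) = 1/32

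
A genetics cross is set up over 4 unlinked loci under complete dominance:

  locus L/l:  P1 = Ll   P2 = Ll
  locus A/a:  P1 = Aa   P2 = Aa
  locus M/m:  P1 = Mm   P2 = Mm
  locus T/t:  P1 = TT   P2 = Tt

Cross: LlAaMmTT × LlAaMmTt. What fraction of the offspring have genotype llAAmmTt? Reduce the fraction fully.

LlAaMmTT gametes: LAMT×2, LAmT×2, LaMT×2, LamT×2, lAMT×2, lAmT×2, laMT×2, lamT×2
LlAaMmTt gametes: LAMT×1, LAMt×1, LAmT×1, LAmt×1, LaMT×1, LaMt×1, LamT×1, Lamt×1, lAMT×1, lAMt×1, lAmT×1, lAmt×1, laMT×1, laMt×1, lamT×1, lamt×1
LlAaMmTT×LlAaMmTt grid (16·16=256): LLAAMMTT=2 LLAAMMTt=2 LLAAMmTT=4 LLAAMmTt=4 LLAAmmTT=2 LLAAmmTt=2 LLAaMMTT=4 LLAaMMTt=4 LLAaMmTT=8 LLAaMmTt=8 LLAammTT=4 LLAammTt=4 LLaaMMTT=2 LLaaMMTt=2 LLaaMmTT=4 LLaaMmTt=4 LLaammTT=2 LLaammTt=2 LlAAMMTT=4 LlAAMMTt=4 LlAAMmTT=8 LlAAMmTt=8 LlAAmmTT=4 LlAAmmTt=4 LlAaMMTT=8 LlAaMMTt=8 LlAaMmTT=16 LlAaMmTt=16 LlAammTT=8 LlAammTt=8 LlaaMMTT=4 LlaaMMTt=4 LlaaMmTT=8 LlaaMmTt=8 LlaammTT=4 LlaammTt=4 llAAMMTT=2 llAAMMTt=2 llAAMmTT=4 llAAMmTt=4 llAAmmTT=2 llAAmmTt=2 llAaMMTT=4 llAaMMTt=4 llAaMmTT=8 llAaMmTt=8 llAammTT=4 llAammTt=4 llaaMMTT=2 llaaMMTt=2 llaaMmTT=4 llaaMmTt=4 llaammTT=2 llaammTt=2
llAAmmTt hits 2/256; gcd=2; 2÷2/256÷2 = 1/128

P(llAAmmTt) = 1/128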